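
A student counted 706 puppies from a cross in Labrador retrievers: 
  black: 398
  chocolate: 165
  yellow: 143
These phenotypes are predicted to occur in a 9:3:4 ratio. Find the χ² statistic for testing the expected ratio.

Total ratio parts = 16. Expected numbers out of 706:
  black: 706 × 9/16 = 397.125
  chocolate: 706 × 3/16 = 132.375
  yellow: 706 × 4/16 = 176.5
χ² = Σ (O − E)² / E
  black: (398 − 397.125)² / 397.125 = 0.0019
  chocolate: (165 − 132.375)² / 132.375 = 8.0407
  yellow: (143 − 176.5)² / 176.5 = 6.3584
χ² = 0.0019 + 8.0407 + 6.3584 = 14.401

14.401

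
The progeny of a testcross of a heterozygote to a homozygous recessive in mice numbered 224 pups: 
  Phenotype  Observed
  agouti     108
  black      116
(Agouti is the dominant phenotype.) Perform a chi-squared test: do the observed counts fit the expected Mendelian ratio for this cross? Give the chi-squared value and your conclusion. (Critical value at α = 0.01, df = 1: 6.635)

0.286; consistent

A testcross of a heterozygote (Aa × aa) gives a 1:1 phenotypic ratio.
The 1:1 ratio has 2 parts, so with N = 224 the expected counts are:
  agouti: 224 × 1/2 = 112
  black: 224 × 1/2 = 112
χ² = Σ (O − E)² / E
  agouti: (108 − 112)² / 112 = 0.1429
  black: (116 − 112)² / 112 = 0.1429
χ² = 0.1429 + 0.1429 = 0.2858 ≈ 0.286
Degrees of freedom = 2 − 1 = 1; critical value at α = 0.01 is 6.635.
Since 0.286 < 6.635, we fail to reject the null hypothesis — the data are consistent with the 1:1 ratio.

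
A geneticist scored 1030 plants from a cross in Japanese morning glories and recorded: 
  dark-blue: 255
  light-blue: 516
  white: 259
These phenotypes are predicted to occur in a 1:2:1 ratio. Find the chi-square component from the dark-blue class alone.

Under the 1:2:1 hypothesis (Σ ratio = 4, N = 1030):
  dark-blue: 1030 × 1/4 = 257.5
  light-blue: 1030 × 2/4 = 515
  white: 1030 × 1/4 = 257.5
Contribution of dark-blue: (255 − 257.5)² / 257.5 = 0.0243

0.024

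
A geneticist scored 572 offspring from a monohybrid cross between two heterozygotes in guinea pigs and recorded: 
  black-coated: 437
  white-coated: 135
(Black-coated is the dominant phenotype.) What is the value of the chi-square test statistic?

0.597

For a monohybrid cross between heterozygotes with complete dominance, the expected phenotypic ratio is 3:1.
The 3:1 ratio has 4 parts, so with N = 572 the expected counts are:
  black-coated: 572 × 3/4 = 429
  white-coated: 572 × 1/4 = 143
χ² = Σ (O − E)² / E
  black-coated: (437 − 429)² / 429 = 0.1492
  white-coated: (135 − 143)² / 143 = 0.4476
χ² = 0.1492 + 0.4476 = 0.5968 ≈ 0.597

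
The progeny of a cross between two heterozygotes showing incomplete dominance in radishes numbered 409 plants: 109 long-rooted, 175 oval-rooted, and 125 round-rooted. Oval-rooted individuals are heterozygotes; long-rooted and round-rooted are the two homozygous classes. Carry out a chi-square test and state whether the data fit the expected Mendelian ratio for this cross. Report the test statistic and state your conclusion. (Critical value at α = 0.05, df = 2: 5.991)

9.763; not consistent

With incomplete dominance, a heterozygote × heterozygote cross gives a 1:2:1 phenotypic ratio.
Under the 1:2:1 hypothesis (Σ ratio = 4, N = 409):
  long-rooted: 409 × 1/4 = 102.25
  oval-rooted: 409 × 2/4 = 204.5
  round-rooted: 409 × 1/4 = 102.25
χ² = Σ (O − E)² / E
  long-rooted: (109 − 102.25)² / 102.25 = 0.4456
  oval-rooted: (175 − 204.5)² / 204.5 = 4.2555
  round-rooted: (125 − 102.25)² / 102.25 = 5.0617
χ² = 0.4456 + 4.2555 + 5.0617 = 9.7628 ≈ 9.763
Degrees of freedom = 3 − 1 = 2; critical value at α = 0.05 is 5.991.
Since 9.763 > 5.991, we reject the null hypothesis — the data do not fit the 1:2:1 ratio.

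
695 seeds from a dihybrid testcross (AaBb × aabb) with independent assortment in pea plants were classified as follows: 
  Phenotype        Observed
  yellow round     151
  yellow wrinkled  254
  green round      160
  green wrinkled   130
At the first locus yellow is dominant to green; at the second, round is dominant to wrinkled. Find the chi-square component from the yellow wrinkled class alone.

A dihybrid testcross with independent assortment gives a 1:1:1:1 ratio.
The 1:1:1:1 ratio has 4 parts, so with N = 695 the expected counts are:
  yellow round: 695 × 1/4 = 173.75
  yellow wrinkled: 695 × 1/4 = 173.75
  green round: 695 × 1/4 = 173.75
  green wrinkled: 695 × 1/4 = 173.75
Contribution of yellow wrinkled: (254 − 173.75)² / 173.75 = 37.0651

37.065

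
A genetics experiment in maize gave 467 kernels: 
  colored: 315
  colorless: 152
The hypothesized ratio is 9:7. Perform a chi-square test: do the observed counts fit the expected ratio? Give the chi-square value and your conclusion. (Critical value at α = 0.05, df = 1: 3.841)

The 9:7 ratio has 16 parts, so with N = 467 the expected counts are:
  colored: 467 × 9/16 = 262.6875
  colorless: 467 × 7/16 = 204.3125
χ² = Σ (O − E)² / E
  colored: (315 − 262.6875)² / 262.6875 = 10.4177
  colorless: (152 − 204.3125)² / 204.3125 = 13.3942
χ² = 10.4177 + 13.3942 = 23.8119 ≈ 23.812
Degrees of freedom = 2 − 1 = 1; critical value at α = 0.05 is 3.841.
Since 23.812 > 3.841, we reject the null hypothesis — the data do not fit the 9:7 ratio.

23.812; not consistent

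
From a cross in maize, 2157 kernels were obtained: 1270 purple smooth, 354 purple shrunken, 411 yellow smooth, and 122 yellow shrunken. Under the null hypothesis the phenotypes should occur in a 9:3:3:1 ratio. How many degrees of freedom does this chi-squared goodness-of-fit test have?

A goodness-of-fit test with 4 phenotype classes has df = 4 − 1 = 3.

3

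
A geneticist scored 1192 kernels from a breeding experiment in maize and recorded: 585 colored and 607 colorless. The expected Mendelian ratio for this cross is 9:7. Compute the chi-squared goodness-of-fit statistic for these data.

24.920

Expected counts for N = 1192 under a 9:7 ratio (total parts = 16):
  colored: 1192 × 9/16 = 670.5
  colorless: 1192 × 7/16 = 521.5
χ² = Σ (O − E)² / E
  colored: (585 − 670.5)² / 670.5 = 10.9027
  colorless: (607 − 521.5)² / 521.5 = 14.0177
χ² = 10.9027 + 14.0177 = 24.9204 ≈ 24.920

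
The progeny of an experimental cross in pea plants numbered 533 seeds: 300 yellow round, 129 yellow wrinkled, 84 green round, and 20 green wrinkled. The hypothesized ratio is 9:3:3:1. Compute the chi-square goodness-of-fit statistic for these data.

16.313

Expected counts for N = 533 under a 9:3:3:1 ratio (total parts = 16):
  yellow round: 533 × 9/16 = 299.8125
  yellow wrinkled: 533 × 3/16 = 99.9375
  green round: 533 × 3/16 = 99.9375
  green wrinkled: 533 × 1/16 = 33.3125
χ² = Σ (O − E)² / E
  yellow round: (300 − 299.8125)² / 299.8125 = 0.0001
  yellow wrinkled: (129 − 99.9375)² / 99.9375 = 8.4516
  green round: (84 − 99.9375)² / 99.9375 = 2.5416
  green wrinkled: (20 − 33.3125)² / 33.3125 = 5.3200
χ² = 0.0001 + 8.4516 + 2.5416 + 5.3200 = 16.3133 ≈ 16.313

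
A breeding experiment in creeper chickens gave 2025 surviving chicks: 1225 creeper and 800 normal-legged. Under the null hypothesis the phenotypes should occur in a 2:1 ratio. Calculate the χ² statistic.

Total ratio parts = 3. Expected numbers out of 2025:
  creeper: 2025 × 2/3 = 1350
  normal-legged: 2025 × 1/3 = 675
χ² = Σ (O − E)² / E
  creeper: (1225 − 1350)² / 1350 = 11.5741
  normal-legged: (800 − 675)² / 675 = 23.1481
χ² = 11.5741 + 23.1481 = 34.7222 ≈ 34.722

34.722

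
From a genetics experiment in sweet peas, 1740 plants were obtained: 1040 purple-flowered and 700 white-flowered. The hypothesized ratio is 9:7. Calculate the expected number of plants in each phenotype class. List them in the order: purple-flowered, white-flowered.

Under the 9:7 hypothesis (Σ ratio = 16, N = 1740):
  purple-flowered: 1740 × 9/16 = 978.75
  white-flowered: 1740 × 7/16 = 761.25

978.75, 761.25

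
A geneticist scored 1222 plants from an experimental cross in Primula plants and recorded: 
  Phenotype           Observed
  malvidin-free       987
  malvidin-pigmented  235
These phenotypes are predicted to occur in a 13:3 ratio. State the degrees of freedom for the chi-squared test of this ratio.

1

A goodness-of-fit test with 2 phenotype classes has df = 2 − 1 = 1.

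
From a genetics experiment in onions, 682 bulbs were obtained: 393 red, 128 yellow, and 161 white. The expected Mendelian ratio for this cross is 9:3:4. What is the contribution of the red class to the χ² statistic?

Total ratio parts = 16. Expected numbers out of 682:
  red: 682 × 9/16 = 383.625
  yellow: 682 × 3/16 = 127.875
  white: 682 × 4/16 = 170.5
Contribution of red: (393 − 383.625)² / 383.625 = 0.2291

0.229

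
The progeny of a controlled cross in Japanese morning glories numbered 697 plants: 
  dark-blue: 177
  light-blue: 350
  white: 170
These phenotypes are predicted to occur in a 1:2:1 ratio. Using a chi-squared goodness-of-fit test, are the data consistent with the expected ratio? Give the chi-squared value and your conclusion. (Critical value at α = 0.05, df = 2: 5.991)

Expected counts for N = 697 under a 1:2:1 ratio (total parts = 4):
  dark-blue: 697 × 1/4 = 174.25
  light-blue: 697 × 2/4 = 348.5
  white: 697 × 1/4 = 174.25
χ² = Σ (O − E)² / E
  dark-blue: (177 − 174.25)² / 174.25 = 0.0434
  light-blue: (350 − 348.5)² / 348.5 = 0.0065
  white: (170 − 174.25)² / 174.25 = 0.1037
χ² = 0.0434 + 0.0065 + 0.1037 = 0.1536 ≈ 0.154
Degrees of freedom = 3 − 1 = 2; critical value at α = 0.05 is 5.991.
Since 0.154 < 5.991, we fail to reject the null hypothesis — the data are consistent with the 1:2:1 ratio.

0.154; consistent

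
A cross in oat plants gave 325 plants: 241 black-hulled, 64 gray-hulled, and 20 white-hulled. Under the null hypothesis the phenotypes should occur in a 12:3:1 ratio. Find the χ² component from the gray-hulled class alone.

0.154

Expected counts for N = 325 under a 12:3:1 ratio (total parts = 16):
  black-hulled: 325 × 12/16 = 243.75
  gray-hulled: 325 × 3/16 = 60.9375
  white-hulled: 325 × 1/16 = 20.3125
Contribution of gray-hulled: (64 − 60.9375)² / 60.9375 = 0.1539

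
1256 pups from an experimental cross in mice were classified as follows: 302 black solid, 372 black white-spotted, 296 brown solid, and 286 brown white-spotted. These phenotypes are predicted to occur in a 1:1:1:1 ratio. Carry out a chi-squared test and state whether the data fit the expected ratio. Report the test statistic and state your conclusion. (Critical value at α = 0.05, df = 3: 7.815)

14.701; not consistent

The 1:1:1:1 ratio has 4 parts, so with N = 1256 the expected counts are:
  black solid: 1256 × 1/4 = 314
  black white-spotted: 1256 × 1/4 = 314
  brown solid: 1256 × 1/4 = 314
  brown white-spotted: 1256 × 1/4 = 314
χ² = Σ (O − E)² / E
  black solid: (302 − 314)² / 314 = 0.4586
  black white-spotted: (372 − 314)² / 314 = 10.7134
  brown solid: (296 − 314)² / 314 = 1.0318
  brown white-spotted: (286 − 314)² / 314 = 2.4968
χ² = 0.4586 + 10.7134 + 1.0318 + 2.4968 = 14.7006 ≈ 14.701
Degrees of freedom = 4 − 1 = 3; critical value at α = 0.05 is 7.815.
Since 14.701 > 7.815, we reject the null hypothesis — the data do not fit the 1:1:1:1 ratio.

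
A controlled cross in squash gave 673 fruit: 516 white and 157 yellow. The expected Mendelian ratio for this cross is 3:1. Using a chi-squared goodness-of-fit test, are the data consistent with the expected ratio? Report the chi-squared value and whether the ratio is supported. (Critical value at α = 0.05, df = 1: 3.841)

Expected counts for N = 673 under a 3:1 ratio (total parts = 4):
  white: 673 × 3/4 = 504.75
  yellow: 673 × 1/4 = 168.25
χ² = Σ (O − E)² / E
  white: (516 − 504.75)² / 504.75 = 0.2507
  yellow: (157 − 168.25)² / 168.25 = 0.7522
χ² = 0.2507 + 0.7522 = 1.0029 ≈ 1.003
Degrees of freedom = 2 − 1 = 1; critical value at α = 0.05 is 3.841.
Since 1.003 < 3.841, we fail to reject the null hypothesis — the data are consistent with the 3:1 ratio.

1.003; consistent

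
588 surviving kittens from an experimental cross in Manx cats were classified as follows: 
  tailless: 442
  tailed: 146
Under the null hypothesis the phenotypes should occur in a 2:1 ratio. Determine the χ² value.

Total ratio parts = 3. Expected numbers out of 588:
  tailless: 588 × 2/3 = 392
  tailed: 588 × 1/3 = 196
χ² = Σ (O − E)² / E
  tailless: (442 − 392)² / 392 = 6.3776
  tailed: (146 − 196)² / 196 = 12.7551
χ² = 6.3776 + 12.7551 = 19.1327 ≈ 19.133

19.133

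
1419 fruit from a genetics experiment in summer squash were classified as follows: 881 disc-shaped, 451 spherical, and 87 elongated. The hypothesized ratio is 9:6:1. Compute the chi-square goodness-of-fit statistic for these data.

20.992

Under the 9:6:1 hypothesis (Σ ratio = 16, N = 1419):
  disc-shaped: 1419 × 9/16 = 798.1875
  spherical: 1419 × 6/16 = 532.125
  elongated: 1419 × 1/16 = 88.6875
χ² = Σ (O − E)² / E
  disc-shaped: (881 − 798.1875)² / 798.1875 = 8.5919
  spherical: (451 − 532.125)² / 532.125 = 12.3679
  elongated: (87 − 88.6875)² / 88.6875 = 0.0321
χ² = 8.5919 + 12.3679 + 0.0321 = 20.9919 ≈ 20.992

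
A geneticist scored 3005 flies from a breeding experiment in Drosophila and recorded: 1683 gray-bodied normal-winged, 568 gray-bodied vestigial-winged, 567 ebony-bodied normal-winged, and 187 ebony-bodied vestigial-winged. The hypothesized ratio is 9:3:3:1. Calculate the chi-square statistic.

Expected counts for N = 3005 under a 9:3:3:1 ratio (total parts = 16):
  gray-bodied normal-winged: 3005 × 9/16 = 1690.3125
  gray-bodied vestigial-winged: 3005 × 3/16 = 563.4375
  ebony-bodied normal-winged: 3005 × 3/16 = 563.4375
  ebony-bodied vestigial-winged: 3005 × 1/16 = 187.8125
χ² = Σ (O − E)² / E
  gray-bodied normal-winged: (1683 − 1690.3125)² / 1690.3125 = 0.0316
  gray-bodied vestigial-winged: (568 − 563.4375)² / 563.4375 = 0.0369
  ebony-bodied normal-winged: (567 − 563.4375)² / 563.4375 = 0.0225
  ebony-bodied vestigial-winged: (187 − 187.8125)² / 187.8125 = 0.0035
χ² = 0.0316 + 0.0369 + 0.0225 + 0.0035 = 0.0945 ≈ 0.095

0.095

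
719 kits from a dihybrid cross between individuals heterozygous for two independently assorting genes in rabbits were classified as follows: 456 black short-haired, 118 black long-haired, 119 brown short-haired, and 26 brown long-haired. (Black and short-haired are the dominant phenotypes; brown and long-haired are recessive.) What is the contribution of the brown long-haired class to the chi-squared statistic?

7.981

A dihybrid F₂ with independent assortment and complete dominance at both loci gives a 9:3:3:1 phenotypic ratio.
Total ratio parts = 16. Expected numbers out of 719:
  black short-haired: 719 × 9/16 = 404.4375
  black long-haired: 719 × 3/16 = 134.8125
  brown short-haired: 719 × 3/16 = 134.8125
  brown long-haired: 719 × 1/16 = 44.9375
Contribution of brown long-haired: (26 − 44.9375)² / 44.9375 = 7.9806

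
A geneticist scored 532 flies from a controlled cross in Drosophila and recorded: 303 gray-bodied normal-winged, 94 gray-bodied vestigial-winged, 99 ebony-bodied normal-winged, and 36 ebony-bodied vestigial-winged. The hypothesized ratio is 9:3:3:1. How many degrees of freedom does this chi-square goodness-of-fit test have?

3

A goodness-of-fit test with 4 phenotype classes has df = 4 − 1 = 3.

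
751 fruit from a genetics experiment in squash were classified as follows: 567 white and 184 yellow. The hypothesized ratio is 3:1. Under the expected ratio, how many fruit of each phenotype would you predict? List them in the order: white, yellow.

The 3:1 ratio has 4 parts, so with N = 751 the expected counts are:
  white: 751 × 3/4 = 563.25
  yellow: 751 × 1/4 = 187.75

563.25, 187.75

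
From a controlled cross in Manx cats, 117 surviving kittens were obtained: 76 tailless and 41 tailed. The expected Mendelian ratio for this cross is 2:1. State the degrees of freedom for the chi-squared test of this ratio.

A goodness-of-fit test with 2 phenotype classes has df = 2 − 1 = 1.

1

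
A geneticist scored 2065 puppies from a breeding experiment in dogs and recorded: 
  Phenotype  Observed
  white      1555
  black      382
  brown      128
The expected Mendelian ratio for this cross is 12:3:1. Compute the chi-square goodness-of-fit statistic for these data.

0.103

The 12:3:1 ratio has 16 parts, so with N = 2065 the expected counts are:
  white: 2065 × 12/16 = 1548.75
  black: 2065 × 3/16 = 387.1875
  brown: 2065 × 1/16 = 129.0625
χ² = Σ (O − E)² / E
  white: (1555 − 1548.75)² / 1548.75 = 0.0252
  black: (382 − 387.1875)² / 387.1875 = 0.0695
  brown: (128 − 129.0625)² / 129.0625 = 0.0087
χ² = 0.0252 + 0.0695 + 0.0087 = 0.1034 ≈ 0.103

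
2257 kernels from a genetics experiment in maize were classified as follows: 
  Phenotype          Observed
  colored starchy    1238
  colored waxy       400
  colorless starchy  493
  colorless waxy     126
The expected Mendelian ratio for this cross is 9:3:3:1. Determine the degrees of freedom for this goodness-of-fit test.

A goodness-of-fit test with 4 phenotype classes has df = 4 − 1 = 3.

3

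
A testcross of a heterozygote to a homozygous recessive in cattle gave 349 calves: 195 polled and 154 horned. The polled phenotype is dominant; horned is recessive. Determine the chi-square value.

A testcross of a heterozygote (Aa × aa) gives a 1:1 phenotypic ratio.
The 1:1 ratio has 2 parts, so with N = 349 the expected counts are:
  polled: 349 × 1/2 = 174.5
  horned: 349 × 1/2 = 174.5
χ² = Σ (O − E)² / E
  polled: (195 − 174.5)² / 174.5 = 2.4083
  horned: (154 − 174.5)² / 174.5 = 2.4083
χ² = 2.4083 + 2.4083 = 4.8166 ≈ 4.817

4.817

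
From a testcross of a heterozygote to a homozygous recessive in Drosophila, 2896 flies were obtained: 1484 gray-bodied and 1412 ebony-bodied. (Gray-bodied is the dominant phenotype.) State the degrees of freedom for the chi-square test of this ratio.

1

A testcross of a heterozygote (Aa × aa) gives a 1:1 phenotypic ratio.
A goodness-of-fit test with 2 phenotype classes has df = 2 − 1 = 1.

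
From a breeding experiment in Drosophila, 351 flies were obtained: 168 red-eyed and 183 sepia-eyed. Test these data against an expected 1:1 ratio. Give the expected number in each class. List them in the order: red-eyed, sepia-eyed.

175.5, 175.5

Total ratio parts = 2. Expected numbers out of 351:
  red-eyed: 351 × 1/2 = 175.5
  sepia-eyed: 351 × 1/2 = 175.5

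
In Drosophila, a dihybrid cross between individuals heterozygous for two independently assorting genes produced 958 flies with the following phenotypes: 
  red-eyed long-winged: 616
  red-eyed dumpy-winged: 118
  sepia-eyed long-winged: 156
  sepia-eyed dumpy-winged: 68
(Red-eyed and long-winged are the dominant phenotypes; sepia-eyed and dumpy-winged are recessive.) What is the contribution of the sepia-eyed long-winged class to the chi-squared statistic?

A dihybrid F₂ with independent assortment and complete dominance at both loci gives a 9:3:3:1 phenotypic ratio.
Expected counts for N = 958 under a 9:3:3:1 ratio (total parts = 16):
  red-eyed long-winged: 958 × 9/16 = 538.875
  red-eyed dumpy-winged: 958 × 3/16 = 179.625
  sepia-eyed long-winged: 958 × 3/16 = 179.625
  sepia-eyed dumpy-winged: 958 × 1/16 = 59.875
Contribution of sepia-eyed long-winged: (156 − 179.625)² / 179.625 = 3.1073

3.107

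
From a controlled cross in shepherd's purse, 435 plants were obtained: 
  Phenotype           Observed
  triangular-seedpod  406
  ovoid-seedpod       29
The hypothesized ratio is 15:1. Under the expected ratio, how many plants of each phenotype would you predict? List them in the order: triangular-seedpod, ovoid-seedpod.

Under the 15:1 hypothesis (Σ ratio = 16, N = 435):
  triangular-seedpod: 435 × 15/16 = 407.8125
  ovoid-seedpod: 435 × 1/16 = 27.1875

407.8125, 27.1875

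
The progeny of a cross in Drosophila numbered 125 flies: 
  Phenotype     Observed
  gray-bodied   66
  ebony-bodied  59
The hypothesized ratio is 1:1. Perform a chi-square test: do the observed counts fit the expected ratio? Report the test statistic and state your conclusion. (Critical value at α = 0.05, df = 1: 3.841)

0.392; consistent

Expected counts for N = 125 under a 1:1 ratio (total parts = 2):
  gray-bodied: 125 × 1/2 = 62.5
  ebony-bodied: 125 × 1/2 = 62.5
χ² = Σ (O − E)² / E
  gray-bodied: (66 − 62.5)² / 62.5 = 0.1960
  ebony-bodied: (59 − 62.5)² / 62.5 = 0.1960
χ² = 0.1960 + 0.1960 = 0.392
Degrees of freedom = 2 − 1 = 1; critical value at α = 0.05 is 3.841.
Since 0.392 < 3.841, we fail to reject the null hypothesis — the data are consistent with the 1:1 ratio.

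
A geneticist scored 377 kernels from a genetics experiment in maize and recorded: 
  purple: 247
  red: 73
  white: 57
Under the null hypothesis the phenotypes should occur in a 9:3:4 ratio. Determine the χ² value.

20.554

Under the 9:3:4 hypothesis (Σ ratio = 16, N = 377):
  purple: 377 × 9/16 = 212.0625
  red: 377 × 3/16 = 70.6875
  white: 377 × 4/16 = 94.25
χ² = Σ (O − E)² / E
  purple: (247 − 212.0625)² / 212.0625 = 5.7560
  red: (73 − 70.6875)² / 70.6875 = 0.0757
  white: (57 − 94.25)² / 94.25 = 14.7221
χ² = 5.7560 + 0.0757 + 14.7221 = 20.5538 ≈ 20.554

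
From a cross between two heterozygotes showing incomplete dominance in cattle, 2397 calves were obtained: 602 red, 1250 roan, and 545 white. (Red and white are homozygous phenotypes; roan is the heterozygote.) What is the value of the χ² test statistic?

With incomplete dominance, a heterozygote × heterozygote cross gives a 1:2:1 phenotypic ratio.
Total ratio parts = 4. Expected numbers out of 2397:
  red: 2397 × 1/4 = 599.25
  roan: 2397 × 2/4 = 1198.5
  white: 2397 × 1/4 = 599.25
χ² = Σ (O − E)² / E
  red: (602 − 599.25)² / 599.25 = 0.0126
  roan: (1250 − 1198.5)² / 1198.5 = 2.2130
  white: (545 − 599.25)² / 599.25 = 4.9112
χ² = 0.0126 + 2.2130 + 4.9112 = 7.1368 ≈ 7.137

7.137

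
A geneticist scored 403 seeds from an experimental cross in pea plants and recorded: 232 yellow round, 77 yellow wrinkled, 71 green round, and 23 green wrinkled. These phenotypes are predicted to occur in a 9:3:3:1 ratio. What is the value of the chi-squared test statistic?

0.617

Total ratio parts = 16. Expected numbers out of 403:
  yellow round: 403 × 9/16 = 226.6875
  yellow wrinkled: 403 × 3/16 = 75.5625
  green round: 403 × 3/16 = 75.5625
  green wrinkled: 403 × 1/16 = 25.1875
χ² = Σ (O − E)² / E
  yellow round: (232 − 226.6875)² / 226.6875 = 0.1245
  yellow wrinkled: (77 − 75.5625)² / 75.5625 = 0.0273
  green round: (71 − 75.5625)² / 75.5625 = 0.2755
  green wrinkled: (23 − 25.1875)² / 25.1875 = 0.1900
χ² = 0.1245 + 0.0273 + 0.2755 + 0.1900 = 0.6173 ≈ 0.617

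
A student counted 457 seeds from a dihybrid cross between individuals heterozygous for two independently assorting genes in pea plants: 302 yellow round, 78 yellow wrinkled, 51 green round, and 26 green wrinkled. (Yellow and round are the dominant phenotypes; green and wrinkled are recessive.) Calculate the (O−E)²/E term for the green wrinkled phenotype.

0.230

A dihybrid F₂ with independent assortment and complete dominance at both loci gives a 9:3:3:1 phenotypic ratio.
Total ratio parts = 16. Expected numbers out of 457:
  yellow round: 457 × 9/16 = 257.0625
  yellow wrinkled: 457 × 3/16 = 85.6875
  green round: 457 × 3/16 = 85.6875
  green wrinkled: 457 × 1/16 = 28.5625
Contribution of green wrinkled: (26 − 28.5625)² / 28.5625 = 0.2299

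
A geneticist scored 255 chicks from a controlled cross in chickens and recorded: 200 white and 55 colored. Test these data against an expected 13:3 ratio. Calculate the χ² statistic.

1.330

Total ratio parts = 16. Expected numbers out of 255:
  white: 255 × 13/16 = 207.1875
  colored: 255 × 3/16 = 47.8125
χ² = Σ (O − E)² / E
  white: (200 − 207.1875)² / 207.1875 = 0.2493
  colored: (55 − 47.8125)² / 47.8125 = 1.0805
χ² = 0.2493 + 1.0805 = 1.3298 ≈ 1.330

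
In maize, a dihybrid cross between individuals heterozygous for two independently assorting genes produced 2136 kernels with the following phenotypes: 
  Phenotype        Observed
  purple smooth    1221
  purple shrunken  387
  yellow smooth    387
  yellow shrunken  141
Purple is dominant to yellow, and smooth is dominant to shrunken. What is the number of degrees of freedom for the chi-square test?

3

A dihybrid F₂ with independent assortment and complete dominance at both loci gives a 9:3:3:1 phenotypic ratio.
A goodness-of-fit test with 4 phenotype classes has df = 4 − 1 = 3.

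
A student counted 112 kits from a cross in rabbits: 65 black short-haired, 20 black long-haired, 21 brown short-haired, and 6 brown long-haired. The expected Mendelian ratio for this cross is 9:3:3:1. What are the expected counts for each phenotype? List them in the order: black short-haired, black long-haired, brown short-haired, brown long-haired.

63, 21, 21, 7

The 9:3:3:1 ratio has 16 parts, so with N = 112 the expected counts are:
  black short-haired: 112 × 9/16 = 63
  black long-haired: 112 × 3/16 = 21
  brown short-haired: 112 × 3/16 = 21
  brown long-haired: 112 × 1/16 = 7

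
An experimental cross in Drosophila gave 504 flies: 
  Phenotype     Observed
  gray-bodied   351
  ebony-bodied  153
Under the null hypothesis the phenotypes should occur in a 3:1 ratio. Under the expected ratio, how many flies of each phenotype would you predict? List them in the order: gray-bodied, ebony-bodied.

Under the 3:1 hypothesis (Σ ratio = 4, N = 504):
  gray-bodied: 504 × 3/4 = 378
  ebony-bodied: 504 × 1/4 = 126

378, 126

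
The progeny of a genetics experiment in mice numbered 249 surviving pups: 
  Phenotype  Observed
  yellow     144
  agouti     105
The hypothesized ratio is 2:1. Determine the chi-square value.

Total ratio parts = 3. Expected numbers out of 249:
  yellow: 249 × 2/3 = 166
  agouti: 249 × 1/3 = 83
χ² = Σ (O − E)² / E
  yellow: (144 − 166)² / 166 = 2.9157
  agouti: (105 − 83)² / 83 = 5.8313
χ² = 2.9157 + 5.8313 = 8.747

8.747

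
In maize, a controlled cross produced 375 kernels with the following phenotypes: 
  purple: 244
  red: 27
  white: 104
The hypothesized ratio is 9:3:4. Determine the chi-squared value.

32.983

Total ratio parts = 16. Expected numbers out of 375:
  purple: 375 × 9/16 = 210.9375
  red: 375 × 3/16 = 70.3125
  white: 375 × 4/16 = 93.75
χ² = Σ (O − E)² / E
  purple: (244 − 210.9375)² / 210.9375 = 5.1822
  red: (27 − 70.3125)² / 70.3125 = 26.6805
  white: (104 − 93.75)² / 93.75 = 1.1207
χ² = 5.1822 + 26.6805 + 1.1207 = 32.9834 ≈ 32.983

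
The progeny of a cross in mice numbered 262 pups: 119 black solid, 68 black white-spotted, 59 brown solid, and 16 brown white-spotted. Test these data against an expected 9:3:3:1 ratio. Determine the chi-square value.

Expected counts for N = 262 under a 9:3:3:1 ratio (total parts = 16):
  black solid: 262 × 9/16 = 147.375
  black white-spotted: 262 × 3/16 = 49.125
  brown solid: 262 × 3/16 = 49.125
  brown white-spotted: 262 × 1/16 = 16.375
χ² = Σ (O − E)² / E
  black solid: (119 − 147.375)² / 147.375 = 5.4632
  black white-spotted: (68 − 49.125)² / 49.125 = 7.2522
  brown solid: (59 − 49.125)² / 49.125 = 1.9851
  brown white-spotted: (16 − 16.375)² / 16.375 = 0.0086
χ² = 5.4632 + 7.2522 + 1.9851 + 0.0086 = 14.7091 ≈ 14.709

14.709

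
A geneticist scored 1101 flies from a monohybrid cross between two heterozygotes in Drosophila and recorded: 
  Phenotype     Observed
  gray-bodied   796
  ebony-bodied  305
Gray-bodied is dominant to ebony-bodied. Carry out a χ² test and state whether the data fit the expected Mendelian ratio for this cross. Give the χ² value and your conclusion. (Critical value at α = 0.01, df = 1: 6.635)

For a monohybrid cross between heterozygotes with complete dominance, the expected phenotypic ratio is 3:1.
Total ratio parts = 4. Expected numbers out of 1101:
  gray-bodied: 1101 × 3/4 = 825.75
  ebony-bodied: 1101 × 1/4 = 275.25
χ² = Σ (O − E)² / E
  gray-bodied: (796 − 825.75)² / 825.75 = 1.0718
  ebony-bodied: (305 − 275.25)² / 275.25 = 3.2155
χ² = 1.0718 + 3.2155 = 4.2873 ≈ 4.287
Degrees of freedom = 2 − 1 = 1; critical value at α = 0.01 is 6.635.
Since 4.287 < 6.635, we fail to reject the null hypothesis — the data are consistent with the 3:1 ratio.

4.287; consistent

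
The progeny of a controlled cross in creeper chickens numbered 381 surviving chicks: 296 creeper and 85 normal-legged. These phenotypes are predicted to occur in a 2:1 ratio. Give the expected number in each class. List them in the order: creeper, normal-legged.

254, 127

Under the 2:1 hypothesis (Σ ratio = 3, N = 381):
  creeper: 381 × 2/3 = 254
  normal-legged: 381 × 1/3 = 127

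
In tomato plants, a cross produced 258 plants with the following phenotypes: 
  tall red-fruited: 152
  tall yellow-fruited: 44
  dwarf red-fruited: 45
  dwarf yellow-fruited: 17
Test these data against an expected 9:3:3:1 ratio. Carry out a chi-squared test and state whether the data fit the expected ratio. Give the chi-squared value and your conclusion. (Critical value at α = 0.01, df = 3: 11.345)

1.004; consistent

Total ratio parts = 16. Expected numbers out of 258:
  tall red-fruited: 258 × 9/16 = 145.125
  tall yellow-fruited: 258 × 3/16 = 48.375
  dwarf red-fruited: 258 × 3/16 = 48.375
  dwarf yellow-fruited: 258 × 1/16 = 16.125
χ² = Σ (O − E)² / E
  tall red-fruited: (152 − 145.125)² / 145.125 = 0.3257
  tall yellow-fruited: (44 − 48.375)² / 48.375 = 0.3957
  dwarf red-fruited: (45 − 48.375)² / 48.375 = 0.2355
  dwarf yellow-fruited: (17 − 16.125)² / 16.125 = 0.0475
χ² = 0.3257 + 0.3957 + 0.2355 + 0.0475 = 1.0044 ≈ 1.004
Degrees of freedom = 4 − 1 = 3; critical value at α = 0.01 is 11.345.
Since 1.004 < 11.345, we fail to reject the null hypothesis — the data are consistent with the 9:3:3:1 ratio.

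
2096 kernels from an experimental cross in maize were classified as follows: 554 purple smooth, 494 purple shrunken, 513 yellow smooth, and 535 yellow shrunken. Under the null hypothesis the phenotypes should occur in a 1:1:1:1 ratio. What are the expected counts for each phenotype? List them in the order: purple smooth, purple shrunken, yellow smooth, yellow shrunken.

The 1:1:1:1 ratio has 4 parts, so with N = 2096 the expected counts are:
  purple smooth: 2096 × 1/4 = 524
  purple shrunken: 2096 × 1/4 = 524
  yellow smooth: 2096 × 1/4 = 524
  yellow shrunken: 2096 × 1/4 = 524

524, 524, 524, 524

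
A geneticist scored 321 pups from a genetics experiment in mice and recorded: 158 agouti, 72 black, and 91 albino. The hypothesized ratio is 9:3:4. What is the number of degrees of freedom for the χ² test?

A goodness-of-fit test with 3 phenotype classes has df = 3 − 1 = 2.

2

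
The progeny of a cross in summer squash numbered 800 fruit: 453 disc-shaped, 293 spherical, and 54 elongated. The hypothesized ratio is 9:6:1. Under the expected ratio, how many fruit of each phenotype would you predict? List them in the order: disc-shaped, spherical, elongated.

Total ratio parts = 16. Expected numbers out of 800:
  disc-shaped: 800 × 9/16 = 450
  spherical: 800 × 6/16 = 300
  elongated: 800 × 1/16 = 50

450, 300, 50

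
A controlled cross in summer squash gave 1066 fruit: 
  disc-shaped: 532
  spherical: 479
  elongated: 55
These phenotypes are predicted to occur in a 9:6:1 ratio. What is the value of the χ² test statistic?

Total ratio parts = 16. Expected numbers out of 1066:
  disc-shaped: 1066 × 9/16 = 599.625
  spherical: 1066 × 6/16 = 399.75
  elongated: 1066 × 1/16 = 66.625
χ² = Σ (O − E)² / E
  disc-shaped: (532 − 599.625)² / 599.625 = 7.6267
  spherical: (479 − 399.75)² / 399.75 = 15.7112
  elongated: (55 − 66.625)² / 66.625 = 2.0284
χ² = 7.6267 + 15.7112 + 2.0284 = 25.3663 ≈ 25.366

25.366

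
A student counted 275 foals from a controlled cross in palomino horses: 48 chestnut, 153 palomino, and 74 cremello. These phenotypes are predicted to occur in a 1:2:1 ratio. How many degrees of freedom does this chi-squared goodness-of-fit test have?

2

A goodness-of-fit test with 3 phenotype classes has df = 3 − 1 = 2.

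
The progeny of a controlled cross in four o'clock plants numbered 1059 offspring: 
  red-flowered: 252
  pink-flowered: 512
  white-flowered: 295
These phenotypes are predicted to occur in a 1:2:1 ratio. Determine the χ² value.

4.649

The 1:2:1 ratio has 4 parts, so with N = 1059 the expected counts are:
  red-flowered: 1059 × 1/4 = 264.75
  pink-flowered: 1059 × 2/4 = 529.5
  white-flowered: 1059 × 1/4 = 264.75
χ² = Σ (O − E)² / E
  red-flowered: (252 − 264.75)² / 264.75 = 0.6140
  pink-flowered: (512 − 529.5)² / 529.5 = 0.5784
  white-flowered: (295 − 264.75)² / 264.75 = 3.4563
χ² = 0.6140 + 0.5784 + 3.4563 = 4.6487 ≈ 4.649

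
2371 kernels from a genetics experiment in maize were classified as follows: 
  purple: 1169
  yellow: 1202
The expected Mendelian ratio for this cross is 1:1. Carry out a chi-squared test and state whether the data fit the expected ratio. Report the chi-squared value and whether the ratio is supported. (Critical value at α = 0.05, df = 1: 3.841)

0.459; consistent

The 1:1 ratio has 2 parts, so with N = 2371 the expected counts are:
  purple: 2371 × 1/2 = 1185.5
  yellow: 2371 × 1/2 = 1185.5
χ² = Σ (O − E)² / E
  purple: (1169 − 1185.5)² / 1185.5 = 0.2296
  yellow: (1202 − 1185.5)² / 1185.5 = 0.2296
χ² = 0.2296 + 0.2296 = 0.4592 ≈ 0.459
Degrees of freedom = 2 − 1 = 1; critical value at α = 0.05 is 3.841.
Since 0.459 < 3.841, we fail to reject the null hypothesis — the data are consistent with the 1:1 ratio.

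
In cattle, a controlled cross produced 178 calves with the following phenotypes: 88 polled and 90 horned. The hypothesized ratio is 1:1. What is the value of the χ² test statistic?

Expected counts for N = 178 under a 1:1 ratio (total parts = 2):
  polled: 178 × 1/2 = 89
  horned: 178 × 1/2 = 89
χ² = Σ (O − E)² / E
  polled: (88 − 89)² / 89 = 0.0112
  horned: (90 − 89)² / 89 = 0.0112
χ² = 0.0112 + 0.0112 = 0.0224 ≈ 0.022

0.022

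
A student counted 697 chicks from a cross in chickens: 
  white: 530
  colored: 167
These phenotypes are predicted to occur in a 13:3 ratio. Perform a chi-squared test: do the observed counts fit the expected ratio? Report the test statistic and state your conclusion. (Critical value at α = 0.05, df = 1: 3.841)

Total ratio parts = 16. Expected numbers out of 697:
  white: 697 × 13/16 = 566.3125
  colored: 697 × 3/16 = 130.6875
χ² = Σ (O − E)² / E
  white: (530 − 566.3125)² / 566.3125 = 2.3284
  colored: (167 − 130.6875)² / 130.6875 = 10.0897
χ² = 2.3284 + 10.0897 = 12.4181 ≈ 12.418
Degrees of freedom = 2 − 1 = 1; critical value at α = 0.05 is 3.841.
Since 12.418 > 3.841, we reject the null hypothesis — the data do not fit the 13:3 ratio.

12.418; not consistent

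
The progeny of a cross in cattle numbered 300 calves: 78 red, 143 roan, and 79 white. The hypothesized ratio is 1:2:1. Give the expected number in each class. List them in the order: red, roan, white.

Expected counts for N = 300 under a 1:2:1 ratio (total parts = 4):
  red: 300 × 1/4 = 75
  roan: 300 × 2/4 = 150
  white: 300 × 1/4 = 75

75, 150, 75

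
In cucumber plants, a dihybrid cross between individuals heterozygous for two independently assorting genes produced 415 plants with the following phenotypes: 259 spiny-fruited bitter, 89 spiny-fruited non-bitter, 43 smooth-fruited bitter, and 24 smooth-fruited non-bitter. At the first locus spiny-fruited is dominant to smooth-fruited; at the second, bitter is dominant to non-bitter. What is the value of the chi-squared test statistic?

A dihybrid F₂ with independent assortment and complete dominance at both loci gives a 9:3:3:1 phenotypic ratio.
Total ratio parts = 16. Expected numbers out of 415:
  spiny-fruited bitter: 415 × 9/16 = 233.4375
  spiny-fruited non-bitter: 415 × 3/16 = 77.8125
  smooth-fruited bitter: 415 × 3/16 = 77.8125
  smooth-fruited non-bitter: 415 × 1/16 = 25.9375
χ² = Σ (O − E)² / E
  spiny-fruited bitter: (259 − 233.4375)² / 233.4375 = 2.7992
  spiny-fruited non-bitter: (89 − 77.8125)² / 77.8125 = 1.6085
  smooth-fruited bitter: (43 − 77.8125)² / 77.8125 = 15.5747
  smooth-fruited non-bitter: (24 − 25.9375)² / 25.9375 = 0.1447
χ² = 2.7992 + 1.6085 + 15.5747 + 0.1447 = 20.1271 ≈ 20.127

20.127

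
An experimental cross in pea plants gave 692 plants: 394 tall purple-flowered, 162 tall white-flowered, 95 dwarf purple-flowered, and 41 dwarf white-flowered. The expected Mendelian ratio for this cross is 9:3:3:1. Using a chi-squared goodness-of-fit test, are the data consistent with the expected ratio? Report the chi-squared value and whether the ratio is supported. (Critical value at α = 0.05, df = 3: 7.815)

Expected counts for N = 692 under a 9:3:3:1 ratio (total parts = 16):
  tall purple-flowered: 692 × 9/16 = 389.25
  tall white-flowered: 692 × 3/16 = 129.75
  dwarf purple-flowered: 692 × 3/16 = 129.75
  dwarf white-flowered: 692 × 1/16 = 43.25
χ² = Σ (O − E)² / E
  tall purple-flowered: (394 − 389.25)² / 389.25 = 0.0580
  tall white-flowered: (162 − 129.75)² / 129.75 = 8.0159
  dwarf purple-flowered: (95 − 129.75)² / 129.75 = 9.3068
  dwarf white-flowered: (41 − 43.25)² / 43.25 = 0.1171
χ² = 0.0580 + 8.0159 + 9.3068 + 0.1171 = 17.4978 ≈ 17.498
Degrees of freedom = 4 − 1 = 3; critical value at α = 0.05 is 7.815.
Since 17.498 > 7.815, we reject the null hypothesis — the data do not fit the 9:3:3:1 ratio.

17.498; not consistent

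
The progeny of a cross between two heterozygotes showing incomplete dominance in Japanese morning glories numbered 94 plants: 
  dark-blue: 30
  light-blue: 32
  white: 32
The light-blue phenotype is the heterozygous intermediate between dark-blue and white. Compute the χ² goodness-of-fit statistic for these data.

9.660

With incomplete dominance, a heterozygote × heterozygote cross gives a 1:2:1 phenotypic ratio.
Total ratio parts = 4. Expected numbers out of 94:
  dark-blue: 94 × 1/4 = 23.5
  light-blue: 94 × 2/4 = 47
  white: 94 × 1/4 = 23.5
χ² = Σ (O − E)² / E
  dark-blue: (30 − 23.5)² / 23.5 = 1.7979
  light-blue: (32 − 47)² / 47 = 4.7872
  white: (32 − 23.5)² / 23.5 = 3.0745
χ² = 1.7979 + 4.7872 + 3.0745 = 9.6596 ≈ 9.660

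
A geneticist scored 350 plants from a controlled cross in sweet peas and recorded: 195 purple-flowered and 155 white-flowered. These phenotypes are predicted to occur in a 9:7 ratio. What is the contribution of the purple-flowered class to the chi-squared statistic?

The 9:7 ratio has 16 parts, so with N = 350 the expected counts are:
  purple-flowered: 350 × 9/16 = 196.875
  white-flowered: 350 × 7/16 = 153.125
Contribution of purple-flowered: (195 − 196.875)² / 196.875 = 0.0179

0.018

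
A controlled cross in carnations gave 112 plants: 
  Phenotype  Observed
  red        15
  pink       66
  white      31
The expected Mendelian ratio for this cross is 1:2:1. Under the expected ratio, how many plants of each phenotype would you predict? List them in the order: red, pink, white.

28, 56, 28

Expected counts for N = 112 under a 1:2:1 ratio (total parts = 4):
  red: 112 × 1/4 = 28
  pink: 112 × 2/4 = 56
  white: 112 × 1/4 = 28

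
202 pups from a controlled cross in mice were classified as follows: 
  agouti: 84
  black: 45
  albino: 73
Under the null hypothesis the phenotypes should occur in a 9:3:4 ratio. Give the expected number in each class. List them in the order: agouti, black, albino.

113.625, 37.875, 50.5

The 9:3:4 ratio has 16 parts, so with N = 202 the expected counts are:
  agouti: 202 × 9/16 = 113.625
  black: 202 × 3/16 = 37.875
  albino: 202 × 4/16 = 50.5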